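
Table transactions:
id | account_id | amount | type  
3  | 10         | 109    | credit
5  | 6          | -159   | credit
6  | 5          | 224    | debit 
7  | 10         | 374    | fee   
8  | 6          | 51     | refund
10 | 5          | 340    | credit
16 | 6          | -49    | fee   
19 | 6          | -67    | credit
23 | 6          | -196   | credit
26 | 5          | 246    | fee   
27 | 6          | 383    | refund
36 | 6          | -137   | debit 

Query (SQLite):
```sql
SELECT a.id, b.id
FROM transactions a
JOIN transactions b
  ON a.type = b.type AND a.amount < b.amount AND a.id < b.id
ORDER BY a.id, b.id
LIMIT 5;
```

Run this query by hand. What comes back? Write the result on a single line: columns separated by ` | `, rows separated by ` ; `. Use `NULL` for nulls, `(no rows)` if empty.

3 | 10 ; 5 | 10 ; 5 | 19 ; 8 | 27 ; 16 | 26

Pairs (a,b) with same type, a.amount < b.amount, a.id < b.id.
type groups: credit:{3,5,10,19,23} debit:{6,36} fee:{7,16,26} refund:{8,27}
Ordered by (a.id, b.id); first 5.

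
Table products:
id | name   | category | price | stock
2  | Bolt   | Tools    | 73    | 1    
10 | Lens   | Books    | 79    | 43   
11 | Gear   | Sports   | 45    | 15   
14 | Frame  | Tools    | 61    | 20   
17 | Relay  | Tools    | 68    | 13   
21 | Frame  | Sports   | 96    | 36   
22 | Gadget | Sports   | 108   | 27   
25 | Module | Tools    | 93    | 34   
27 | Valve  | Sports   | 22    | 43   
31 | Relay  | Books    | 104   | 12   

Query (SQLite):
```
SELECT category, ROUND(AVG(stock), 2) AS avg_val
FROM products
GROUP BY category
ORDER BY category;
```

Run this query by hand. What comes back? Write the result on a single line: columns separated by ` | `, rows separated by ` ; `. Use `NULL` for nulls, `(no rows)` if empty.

Partition products by category; compute ROUND(AVG(stock), 2) within each group.
  Books: ids {10, 31} → ROUND(AVG(stock), 2)=27.5
  Sports: ids {11, 21, 22, 27} → ROUND(AVG(stock), 2)=30.25
  Tools: ids {2, 14, 17, 25} → ROUND(AVG(stock), 2)=17

Books | 27.5 ; Sports | 30.25 ; Tools | 17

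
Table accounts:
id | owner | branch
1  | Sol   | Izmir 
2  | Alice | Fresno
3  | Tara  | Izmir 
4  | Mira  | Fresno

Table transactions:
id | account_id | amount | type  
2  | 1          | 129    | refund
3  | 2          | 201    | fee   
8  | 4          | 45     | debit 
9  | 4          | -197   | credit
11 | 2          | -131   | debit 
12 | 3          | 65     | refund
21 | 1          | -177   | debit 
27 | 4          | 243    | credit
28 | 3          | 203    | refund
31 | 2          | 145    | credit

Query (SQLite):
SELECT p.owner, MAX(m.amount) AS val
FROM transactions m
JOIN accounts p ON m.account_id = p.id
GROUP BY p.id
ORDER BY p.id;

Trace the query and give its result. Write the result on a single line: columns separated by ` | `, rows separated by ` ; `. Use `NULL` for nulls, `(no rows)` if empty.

Sol | 129 ; Alice | 201 ; Tara | 203 ; Mira | 243

Join each transactions row to its accounts via account_id.
Group joined rows by accounts.id; compute MAX(m.amount) per group.
  1: ids {2, 21} → MAX(m.amount)=129
  2: ids {3, 11, 31} → MAX(m.amount)=201
  3: ids {12, 28} → MAX(m.amount)=203
  4: ids {8, 9, 27} → MAX(m.amount)=243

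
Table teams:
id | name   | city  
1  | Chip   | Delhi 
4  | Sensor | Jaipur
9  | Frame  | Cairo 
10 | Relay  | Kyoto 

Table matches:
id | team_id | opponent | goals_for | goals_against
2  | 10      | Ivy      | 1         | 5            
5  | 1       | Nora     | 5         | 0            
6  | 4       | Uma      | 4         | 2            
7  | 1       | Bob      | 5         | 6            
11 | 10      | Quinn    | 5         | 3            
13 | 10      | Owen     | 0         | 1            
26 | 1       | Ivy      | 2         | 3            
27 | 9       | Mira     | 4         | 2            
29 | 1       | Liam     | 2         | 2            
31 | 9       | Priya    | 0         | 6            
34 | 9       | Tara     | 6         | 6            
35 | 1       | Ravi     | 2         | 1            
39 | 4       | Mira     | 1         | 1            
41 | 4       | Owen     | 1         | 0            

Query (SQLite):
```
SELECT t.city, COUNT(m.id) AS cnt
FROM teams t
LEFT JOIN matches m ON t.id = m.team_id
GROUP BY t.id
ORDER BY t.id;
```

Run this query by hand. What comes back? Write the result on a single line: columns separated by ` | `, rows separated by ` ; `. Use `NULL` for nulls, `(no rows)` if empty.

Delhi | 5 ; Jaipur | 3 ; Cairo | 3 ; Kyoto | 3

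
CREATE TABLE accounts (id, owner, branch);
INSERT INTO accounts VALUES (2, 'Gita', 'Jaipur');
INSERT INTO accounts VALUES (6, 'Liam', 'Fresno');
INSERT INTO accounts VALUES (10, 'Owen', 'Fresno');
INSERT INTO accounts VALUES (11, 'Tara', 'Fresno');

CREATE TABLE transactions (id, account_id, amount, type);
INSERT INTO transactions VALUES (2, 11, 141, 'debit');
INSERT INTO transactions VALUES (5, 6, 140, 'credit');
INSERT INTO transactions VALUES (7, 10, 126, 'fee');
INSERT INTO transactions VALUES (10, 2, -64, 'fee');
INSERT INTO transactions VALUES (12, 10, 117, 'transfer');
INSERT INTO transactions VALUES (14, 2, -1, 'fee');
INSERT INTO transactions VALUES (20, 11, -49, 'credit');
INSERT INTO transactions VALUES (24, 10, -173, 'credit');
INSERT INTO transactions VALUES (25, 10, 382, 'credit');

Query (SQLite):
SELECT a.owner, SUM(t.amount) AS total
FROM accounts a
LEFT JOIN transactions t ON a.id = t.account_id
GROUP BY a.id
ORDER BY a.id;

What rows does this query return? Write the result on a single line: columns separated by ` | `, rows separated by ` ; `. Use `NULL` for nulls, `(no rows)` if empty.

Gita | -65 ; Liam | 140 ; Owen | 452 ; Tara | 92

LEFT JOIN keeps every accounts row; unmatched ones get NULL for transactions columns.
Group by accounts.id and compute SUM(t.amount). SUM over an all-NULL group is NULL.
  2: ids {10, 14} → SUM(t.amount)=-65
  6: ids {5} → SUM(t.amount)=140
  10: ids {7, 12, 24, 25} → SUM(t.amount)=452
  11: ids {2, 20} → SUM(t.amount)=92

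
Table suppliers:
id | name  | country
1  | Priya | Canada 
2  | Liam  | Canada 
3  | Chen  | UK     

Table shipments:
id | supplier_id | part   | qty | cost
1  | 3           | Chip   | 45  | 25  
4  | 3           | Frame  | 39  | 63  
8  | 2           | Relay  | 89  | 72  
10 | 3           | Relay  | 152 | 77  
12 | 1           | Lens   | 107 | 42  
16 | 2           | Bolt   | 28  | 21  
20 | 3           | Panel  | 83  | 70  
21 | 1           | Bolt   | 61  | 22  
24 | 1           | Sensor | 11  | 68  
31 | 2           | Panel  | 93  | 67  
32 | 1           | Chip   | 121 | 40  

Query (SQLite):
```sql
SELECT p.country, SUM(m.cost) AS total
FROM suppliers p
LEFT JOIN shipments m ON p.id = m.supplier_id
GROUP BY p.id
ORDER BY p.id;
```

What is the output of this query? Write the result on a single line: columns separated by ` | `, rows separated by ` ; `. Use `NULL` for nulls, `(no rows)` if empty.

Canada | 172 ; Canada | 160 ; UK | 235

LEFT JOIN keeps every suppliers row; unmatched ones get NULL for shipments columns.
Group by suppliers.id and compute SUM(m.cost). SUM over an all-NULL group is NULL.
  1: ids {12, 21, 24, 32} → SUM(m.cost)=172
  2: ids {8, 16, 31} → SUM(m.cost)=160
  3: ids {1, 4, 10, 20} → SUM(m.cost)=235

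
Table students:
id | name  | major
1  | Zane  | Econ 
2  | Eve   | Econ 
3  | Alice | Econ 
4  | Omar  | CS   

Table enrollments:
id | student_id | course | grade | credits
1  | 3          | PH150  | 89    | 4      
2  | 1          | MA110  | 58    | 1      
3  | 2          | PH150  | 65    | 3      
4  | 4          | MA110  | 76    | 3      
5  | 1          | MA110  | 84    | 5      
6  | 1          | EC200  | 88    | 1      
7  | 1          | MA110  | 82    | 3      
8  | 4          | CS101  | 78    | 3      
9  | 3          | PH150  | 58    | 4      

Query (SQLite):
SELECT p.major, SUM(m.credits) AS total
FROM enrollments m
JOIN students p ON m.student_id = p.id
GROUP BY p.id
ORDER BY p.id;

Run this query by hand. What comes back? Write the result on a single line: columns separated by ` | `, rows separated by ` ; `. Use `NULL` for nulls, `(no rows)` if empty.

Econ | 10 ; Econ | 3 ; Econ | 8 ; CS | 6

Join each enrollments row to its students via student_id.
Group joined rows by students.id; compute SUM(m.credits) per group.
  1: ids {2, 5, 6, 7} → SUM(m.credits)=10
  2: ids {3} → SUM(m.credits)=3
  3: ids {1, 9} → SUM(m.credits)=8
  4: ids {4, 8} → SUM(m.credits)=6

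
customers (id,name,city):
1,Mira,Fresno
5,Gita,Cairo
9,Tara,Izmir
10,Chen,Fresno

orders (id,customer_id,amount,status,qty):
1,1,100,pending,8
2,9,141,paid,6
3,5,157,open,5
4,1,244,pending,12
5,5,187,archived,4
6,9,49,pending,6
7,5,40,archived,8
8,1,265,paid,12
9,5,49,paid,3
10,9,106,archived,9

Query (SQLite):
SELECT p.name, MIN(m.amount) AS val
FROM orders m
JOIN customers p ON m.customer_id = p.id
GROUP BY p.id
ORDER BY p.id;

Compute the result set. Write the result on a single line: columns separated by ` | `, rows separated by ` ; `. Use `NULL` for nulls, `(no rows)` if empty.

Join each orders row to its customers via customer_id.
Group joined rows by customers.id; compute MIN(m.amount) per group.
  1: ids {1, 4, 8} → MIN(m.amount)=100
  5: ids {3, 5, 7, 9} → MIN(m.amount)=40
  9: ids {2, 6, 10} → MIN(m.amount)=49

Mira | 100 ; Gita | 40 ; Tara | 49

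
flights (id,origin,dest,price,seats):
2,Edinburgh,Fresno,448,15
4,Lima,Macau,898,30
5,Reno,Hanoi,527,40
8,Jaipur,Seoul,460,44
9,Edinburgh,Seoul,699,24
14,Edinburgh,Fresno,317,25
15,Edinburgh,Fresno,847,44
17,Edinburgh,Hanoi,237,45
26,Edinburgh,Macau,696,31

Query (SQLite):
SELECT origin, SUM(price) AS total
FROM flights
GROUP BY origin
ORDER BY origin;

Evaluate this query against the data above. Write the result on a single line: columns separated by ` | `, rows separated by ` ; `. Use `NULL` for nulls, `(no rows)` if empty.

Edinburgh | 3244 ; Jaipur | 460 ; Lima | 898 ; Reno | 527

Partition flights by origin; compute SUM(price) within each group.
  Edinburgh: ids {2, 9, 14, 15, 17, 26} → SUM(price)=3244
  Jaipur: ids {8} → SUM(price)=460
  Lima: ids {4} → SUM(price)=898
  Reno: ids {5} → SUM(price)=527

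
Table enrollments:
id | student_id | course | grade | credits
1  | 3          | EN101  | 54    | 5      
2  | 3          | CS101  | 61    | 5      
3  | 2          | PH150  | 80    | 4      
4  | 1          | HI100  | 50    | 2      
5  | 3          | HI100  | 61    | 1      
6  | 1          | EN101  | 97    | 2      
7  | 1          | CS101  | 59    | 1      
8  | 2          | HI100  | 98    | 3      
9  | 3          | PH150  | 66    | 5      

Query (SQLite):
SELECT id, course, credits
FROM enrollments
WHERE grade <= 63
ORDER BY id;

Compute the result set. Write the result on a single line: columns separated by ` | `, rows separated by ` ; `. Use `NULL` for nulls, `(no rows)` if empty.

1 | EN101 | 5 ; 2 | CS101 | 5 ; 4 | HI100 | 2 ; 5 | HI100 | 1 ; 7 | CS101 | 1

grade <= 63: ids {1, 2, 4, 5, 7}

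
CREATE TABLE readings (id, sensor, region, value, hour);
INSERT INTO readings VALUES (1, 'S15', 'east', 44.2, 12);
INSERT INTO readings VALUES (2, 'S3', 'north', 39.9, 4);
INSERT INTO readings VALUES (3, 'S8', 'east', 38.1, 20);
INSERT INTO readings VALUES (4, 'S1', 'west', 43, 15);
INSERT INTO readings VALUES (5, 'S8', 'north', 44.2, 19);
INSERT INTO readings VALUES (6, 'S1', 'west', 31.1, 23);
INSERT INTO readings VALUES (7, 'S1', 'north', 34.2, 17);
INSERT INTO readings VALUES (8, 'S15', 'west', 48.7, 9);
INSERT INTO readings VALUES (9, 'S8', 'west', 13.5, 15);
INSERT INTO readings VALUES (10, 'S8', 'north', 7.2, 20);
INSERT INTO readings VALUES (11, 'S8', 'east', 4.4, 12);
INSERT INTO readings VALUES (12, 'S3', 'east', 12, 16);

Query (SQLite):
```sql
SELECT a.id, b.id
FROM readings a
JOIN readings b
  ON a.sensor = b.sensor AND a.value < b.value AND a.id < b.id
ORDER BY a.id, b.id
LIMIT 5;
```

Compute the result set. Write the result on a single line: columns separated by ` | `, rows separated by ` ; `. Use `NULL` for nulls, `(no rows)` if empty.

Pairs (a,b) with same sensor, a.value < b.value, a.id < b.id.
sensor groups: S1:{4,6,7} S15:{1,8} S3:{2,12} S8:{3,5,9,10,11}
Ordered by (a.id, b.id); first 5.

1 | 8 ; 3 | 5 ; 6 | 7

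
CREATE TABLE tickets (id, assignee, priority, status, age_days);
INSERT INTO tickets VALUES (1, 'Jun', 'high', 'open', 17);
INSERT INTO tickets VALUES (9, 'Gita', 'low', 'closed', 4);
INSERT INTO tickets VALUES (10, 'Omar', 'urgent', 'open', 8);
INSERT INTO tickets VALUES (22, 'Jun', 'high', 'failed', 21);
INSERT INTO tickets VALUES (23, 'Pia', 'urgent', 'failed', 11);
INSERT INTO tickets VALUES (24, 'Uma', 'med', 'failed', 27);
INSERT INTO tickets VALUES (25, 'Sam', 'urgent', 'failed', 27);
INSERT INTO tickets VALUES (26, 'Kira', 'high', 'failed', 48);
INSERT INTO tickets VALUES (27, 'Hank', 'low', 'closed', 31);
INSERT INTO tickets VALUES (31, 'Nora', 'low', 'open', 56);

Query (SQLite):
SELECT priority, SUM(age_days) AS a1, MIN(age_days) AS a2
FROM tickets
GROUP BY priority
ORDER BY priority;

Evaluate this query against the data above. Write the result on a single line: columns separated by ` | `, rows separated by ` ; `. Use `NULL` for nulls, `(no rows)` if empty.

high | 86 | 17 ; low | 91 | 4 ; med | 27 | 27 ; urgent | 46 | 8

Group tickets by priority.
Per group compute: SUM(age_days), MIN(age_days).
  high: ids {1, 22, 26} → SUM(age_days)=86, MIN(age_days)=17
  low: ids {9, 27, 31} → SUM(age_days)=91, MIN(age_days)=4
  med: ids {24} → SUM(age_days)=27, MIN(age_days)=27
  urgent: ids {10, 23, 25} → SUM(age_days)=46, MIN(age_days)=8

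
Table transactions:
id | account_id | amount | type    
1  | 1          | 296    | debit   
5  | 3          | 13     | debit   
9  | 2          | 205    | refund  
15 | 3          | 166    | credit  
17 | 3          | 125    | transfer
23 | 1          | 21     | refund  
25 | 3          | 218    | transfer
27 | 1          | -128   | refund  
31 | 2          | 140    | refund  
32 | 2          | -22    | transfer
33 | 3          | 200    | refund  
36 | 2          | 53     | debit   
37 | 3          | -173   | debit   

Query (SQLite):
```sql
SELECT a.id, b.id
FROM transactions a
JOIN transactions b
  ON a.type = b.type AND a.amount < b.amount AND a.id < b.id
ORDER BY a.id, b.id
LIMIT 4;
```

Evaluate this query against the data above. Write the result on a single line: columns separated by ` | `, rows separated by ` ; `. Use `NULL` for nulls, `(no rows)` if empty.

Pairs (a,b) with same type, a.amount < b.amount, a.id < b.id.
type groups: credit:{15} debit:{1,5,36,37} refund:{9,23,27,31,33} transfer:{17,25,32}
Ordered by (a.id, b.id); first 4.

5 | 36 ; 17 | 25 ; 23 | 31 ; 23 | 33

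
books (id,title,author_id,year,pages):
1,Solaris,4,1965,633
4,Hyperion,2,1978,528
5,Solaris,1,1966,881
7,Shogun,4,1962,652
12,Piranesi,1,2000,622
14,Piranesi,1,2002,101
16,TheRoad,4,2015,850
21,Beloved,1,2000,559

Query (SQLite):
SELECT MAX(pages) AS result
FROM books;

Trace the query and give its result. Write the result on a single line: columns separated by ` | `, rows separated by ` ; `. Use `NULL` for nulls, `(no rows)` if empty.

881

All pages values: [633, 528, 881, 652, 622, 101, 850, 559].
MAX of non-NULL values = 881.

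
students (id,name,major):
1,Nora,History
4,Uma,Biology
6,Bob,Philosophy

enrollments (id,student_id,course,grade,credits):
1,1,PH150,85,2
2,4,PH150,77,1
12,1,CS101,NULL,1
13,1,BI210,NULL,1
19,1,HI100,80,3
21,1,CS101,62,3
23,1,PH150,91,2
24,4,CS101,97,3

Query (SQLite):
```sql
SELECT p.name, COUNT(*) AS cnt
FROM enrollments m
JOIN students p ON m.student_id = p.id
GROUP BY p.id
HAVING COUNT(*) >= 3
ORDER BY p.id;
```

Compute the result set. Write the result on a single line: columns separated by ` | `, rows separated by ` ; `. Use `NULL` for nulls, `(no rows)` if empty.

Nora | 6

Join each enrollments row to its students via student_id.
Group joined rows by students.id; compute COUNT(*) per group.
HAVING: keep groups with count ≥ 3.
  1: ids {1, 12, 13, 19, 21, 23} → COUNT(*)=6
  4: ids {2, 24} → COUNT(*)=2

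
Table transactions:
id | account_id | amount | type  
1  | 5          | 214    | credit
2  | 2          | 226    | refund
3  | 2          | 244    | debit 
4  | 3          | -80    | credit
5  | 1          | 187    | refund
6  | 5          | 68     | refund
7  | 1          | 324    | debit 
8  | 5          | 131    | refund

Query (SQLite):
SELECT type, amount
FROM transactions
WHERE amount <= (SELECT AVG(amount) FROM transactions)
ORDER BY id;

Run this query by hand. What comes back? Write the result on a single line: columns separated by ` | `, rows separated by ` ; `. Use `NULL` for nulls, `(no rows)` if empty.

credit | -80 ; refund | 68 ; refund | 131

Scalar subquery: AVG(amount) over all transactions rows = 164.25.
Keep rows where amount <= that value.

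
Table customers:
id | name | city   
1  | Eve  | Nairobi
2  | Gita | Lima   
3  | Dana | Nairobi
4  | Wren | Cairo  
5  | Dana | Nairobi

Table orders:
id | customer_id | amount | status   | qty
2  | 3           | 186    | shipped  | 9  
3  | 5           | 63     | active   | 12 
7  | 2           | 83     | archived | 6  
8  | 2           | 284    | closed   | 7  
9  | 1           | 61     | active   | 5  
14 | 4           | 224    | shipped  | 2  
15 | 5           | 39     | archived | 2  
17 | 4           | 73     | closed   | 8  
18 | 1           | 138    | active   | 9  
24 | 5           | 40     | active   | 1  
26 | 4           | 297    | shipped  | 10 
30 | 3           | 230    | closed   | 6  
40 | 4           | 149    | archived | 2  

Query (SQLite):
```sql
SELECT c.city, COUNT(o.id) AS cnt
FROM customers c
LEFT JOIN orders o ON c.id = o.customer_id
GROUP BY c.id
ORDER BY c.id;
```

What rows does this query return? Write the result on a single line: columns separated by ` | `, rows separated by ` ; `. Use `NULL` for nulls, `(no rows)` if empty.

LEFT JOIN keeps every customers row; unmatched ones get NULL for orders columns.
Group by customers.id and compute COUNT(o.id). COUNT(col) of an all-NULL group is 0.
  1: ids {9, 18} → COUNT(o.id)=2
  2: ids {7, 8} → COUNT(o.id)=2
  3: ids {2, 30} → COUNT(o.id)=2
  4: ids {14, 17, 26, 40} → COUNT(o.id)=4
  5: ids {3, 15, 24} → COUNT(o.id)=3

Nairobi | 2 ; Lima | 2 ; Nairobi | 2 ; Cairo | 4 ; Nairobi | 3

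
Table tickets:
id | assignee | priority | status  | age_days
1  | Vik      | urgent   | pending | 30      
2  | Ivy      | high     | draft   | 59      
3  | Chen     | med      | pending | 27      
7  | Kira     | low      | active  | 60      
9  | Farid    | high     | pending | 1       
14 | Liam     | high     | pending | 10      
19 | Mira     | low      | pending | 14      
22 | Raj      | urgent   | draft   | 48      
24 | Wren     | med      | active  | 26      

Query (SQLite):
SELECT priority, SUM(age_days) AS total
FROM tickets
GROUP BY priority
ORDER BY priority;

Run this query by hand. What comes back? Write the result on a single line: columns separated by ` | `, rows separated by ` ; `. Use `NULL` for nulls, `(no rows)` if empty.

high | 70 ; low | 74 ; med | 53 ; urgent | 78

Partition tickets by priority; compute SUM(age_days) within each group.
  high: ids {2, 9, 14} → SUM(age_days)=70
  low: ids {7, 19} → SUM(age_days)=74
  med: ids {3, 24} → SUM(age_days)=53
  urgent: ids {1, 22} → SUM(age_days)=78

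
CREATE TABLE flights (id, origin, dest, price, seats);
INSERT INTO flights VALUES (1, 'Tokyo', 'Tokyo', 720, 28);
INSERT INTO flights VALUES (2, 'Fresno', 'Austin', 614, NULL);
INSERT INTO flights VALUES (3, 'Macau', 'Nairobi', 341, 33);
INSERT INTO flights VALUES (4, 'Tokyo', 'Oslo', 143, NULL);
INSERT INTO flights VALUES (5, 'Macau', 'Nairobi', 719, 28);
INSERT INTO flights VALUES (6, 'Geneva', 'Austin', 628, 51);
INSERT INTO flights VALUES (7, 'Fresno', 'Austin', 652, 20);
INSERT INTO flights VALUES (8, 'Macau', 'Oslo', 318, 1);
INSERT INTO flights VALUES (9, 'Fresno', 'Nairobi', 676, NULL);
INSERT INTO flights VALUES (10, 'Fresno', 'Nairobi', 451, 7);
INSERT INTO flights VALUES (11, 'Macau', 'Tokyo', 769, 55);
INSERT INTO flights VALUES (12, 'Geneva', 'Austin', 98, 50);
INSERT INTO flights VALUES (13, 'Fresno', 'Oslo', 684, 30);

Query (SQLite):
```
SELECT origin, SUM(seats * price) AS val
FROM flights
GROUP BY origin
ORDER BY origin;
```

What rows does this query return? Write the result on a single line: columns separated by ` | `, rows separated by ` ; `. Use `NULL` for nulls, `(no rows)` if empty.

For each row compute seats * price.
Group by origin; take SUM of the expression per group.
  Fresno: ids {2, 7, 9, 10, 13} → SUM(seats * price)=36717
  Geneva: ids {6, 12} → SUM(seats * price)=36928
  Macau: ids {3, 5, 8, 11} → SUM(seats * price)=73998
  Tokyo: ids {1, 4} → SUM(seats * price)=20160

Fresno | 36717 ; Geneva | 36928 ; Macau | 73998 ; Tokyo | 20160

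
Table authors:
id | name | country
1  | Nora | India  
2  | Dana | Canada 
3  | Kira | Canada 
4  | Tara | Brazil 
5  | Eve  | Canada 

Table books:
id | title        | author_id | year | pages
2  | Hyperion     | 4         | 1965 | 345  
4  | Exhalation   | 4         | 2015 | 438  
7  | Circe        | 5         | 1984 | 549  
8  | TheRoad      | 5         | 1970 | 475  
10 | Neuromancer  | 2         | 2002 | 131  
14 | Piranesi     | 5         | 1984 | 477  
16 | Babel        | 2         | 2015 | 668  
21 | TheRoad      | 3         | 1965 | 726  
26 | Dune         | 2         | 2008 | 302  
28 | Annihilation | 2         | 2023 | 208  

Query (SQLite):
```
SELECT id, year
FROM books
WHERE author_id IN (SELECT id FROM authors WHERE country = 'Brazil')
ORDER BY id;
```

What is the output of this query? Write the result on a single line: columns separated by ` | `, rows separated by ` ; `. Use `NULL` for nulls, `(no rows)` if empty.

2 | 1965 ; 4 | 2015

Inner query: authors.id where country = 'Brazil'.
Outer: keep books rows whose author_id is in that set.
Inner query → {4}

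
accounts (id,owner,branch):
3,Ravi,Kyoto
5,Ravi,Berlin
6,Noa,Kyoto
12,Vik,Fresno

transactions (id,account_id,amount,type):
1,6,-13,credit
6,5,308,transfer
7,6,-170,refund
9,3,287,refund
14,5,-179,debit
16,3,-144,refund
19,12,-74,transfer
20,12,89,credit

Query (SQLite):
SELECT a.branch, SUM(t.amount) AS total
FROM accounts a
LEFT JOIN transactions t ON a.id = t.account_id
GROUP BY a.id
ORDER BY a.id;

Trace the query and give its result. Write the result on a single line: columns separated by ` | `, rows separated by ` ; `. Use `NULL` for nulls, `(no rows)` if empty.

LEFT JOIN keeps every accounts row; unmatched ones get NULL for transactions columns.
Group by accounts.id and compute SUM(t.amount). SUM over an all-NULL group is NULL.
  3: ids {9, 16} → SUM(t.amount)=143
  5: ids {6, 14} → SUM(t.amount)=129
  6: ids {1, 7} → SUM(t.amount)=-183
  12: ids {19, 20} → SUM(t.amount)=15

Kyoto | 143 ; Berlin | 129 ; Kyoto | -183 ; Fresno | 15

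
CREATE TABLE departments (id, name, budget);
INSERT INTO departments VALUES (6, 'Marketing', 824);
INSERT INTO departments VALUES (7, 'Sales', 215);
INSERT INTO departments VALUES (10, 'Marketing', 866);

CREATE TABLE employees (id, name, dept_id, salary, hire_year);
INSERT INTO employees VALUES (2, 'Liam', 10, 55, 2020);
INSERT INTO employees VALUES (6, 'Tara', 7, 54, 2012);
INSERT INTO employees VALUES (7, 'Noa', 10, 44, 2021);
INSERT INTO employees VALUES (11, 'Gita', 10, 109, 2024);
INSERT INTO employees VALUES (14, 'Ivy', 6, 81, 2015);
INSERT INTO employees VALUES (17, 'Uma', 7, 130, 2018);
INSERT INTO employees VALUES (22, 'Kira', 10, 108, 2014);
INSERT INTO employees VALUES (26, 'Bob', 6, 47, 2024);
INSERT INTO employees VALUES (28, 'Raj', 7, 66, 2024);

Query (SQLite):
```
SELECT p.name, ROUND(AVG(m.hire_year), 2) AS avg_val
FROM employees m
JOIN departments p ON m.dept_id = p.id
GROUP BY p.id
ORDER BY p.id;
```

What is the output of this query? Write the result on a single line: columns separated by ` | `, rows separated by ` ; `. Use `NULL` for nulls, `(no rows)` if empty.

Join each employees row to its departments via dept_id.
Group joined rows by departments.id; compute ROUND(AVG(m.hire_year), 2) per group.
  6: ids {14, 26} → ROUND(AVG(m.hire_year), 2)=2019.5
  7: ids {6, 17, 28} → ROUND(AVG(m.hire_year), 2)=2018
  10: ids {2, 7, 11, 22} → ROUND(AVG(m.hire_year), 2)=2019.75

Marketing | 2019.5 ; Sales | 2018 ; Marketing | 2019.75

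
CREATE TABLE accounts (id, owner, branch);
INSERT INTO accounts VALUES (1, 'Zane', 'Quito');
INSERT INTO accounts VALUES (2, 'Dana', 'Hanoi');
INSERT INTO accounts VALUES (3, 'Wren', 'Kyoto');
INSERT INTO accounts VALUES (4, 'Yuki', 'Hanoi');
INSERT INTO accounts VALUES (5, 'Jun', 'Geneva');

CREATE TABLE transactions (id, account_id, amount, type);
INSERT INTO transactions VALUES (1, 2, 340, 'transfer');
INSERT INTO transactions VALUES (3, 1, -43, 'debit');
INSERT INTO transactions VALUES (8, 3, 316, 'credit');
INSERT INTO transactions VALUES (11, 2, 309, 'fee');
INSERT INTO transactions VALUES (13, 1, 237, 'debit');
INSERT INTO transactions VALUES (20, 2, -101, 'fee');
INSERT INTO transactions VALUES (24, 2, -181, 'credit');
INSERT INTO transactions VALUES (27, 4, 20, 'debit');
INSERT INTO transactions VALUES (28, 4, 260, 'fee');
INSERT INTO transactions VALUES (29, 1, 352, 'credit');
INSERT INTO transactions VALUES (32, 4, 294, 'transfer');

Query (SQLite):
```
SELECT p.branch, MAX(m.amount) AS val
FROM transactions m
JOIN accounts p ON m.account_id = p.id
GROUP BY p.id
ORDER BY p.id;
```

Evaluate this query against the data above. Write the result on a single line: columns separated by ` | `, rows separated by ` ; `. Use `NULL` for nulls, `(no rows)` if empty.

Quito | 352 ; Hanoi | 340 ; Kyoto | 316 ; Hanoi | 294

Join each transactions row to its accounts via account_id.
Group joined rows by accounts.id; compute MAX(m.amount) per group.
  1: ids {3, 13, 29} → MAX(m.amount)=352
  2: ids {1, 11, 20, 24} → MAX(m.amount)=340
  3: ids {8} → MAX(m.amount)=316
  4: ids {27, 28, 32} → MAX(m.amount)=294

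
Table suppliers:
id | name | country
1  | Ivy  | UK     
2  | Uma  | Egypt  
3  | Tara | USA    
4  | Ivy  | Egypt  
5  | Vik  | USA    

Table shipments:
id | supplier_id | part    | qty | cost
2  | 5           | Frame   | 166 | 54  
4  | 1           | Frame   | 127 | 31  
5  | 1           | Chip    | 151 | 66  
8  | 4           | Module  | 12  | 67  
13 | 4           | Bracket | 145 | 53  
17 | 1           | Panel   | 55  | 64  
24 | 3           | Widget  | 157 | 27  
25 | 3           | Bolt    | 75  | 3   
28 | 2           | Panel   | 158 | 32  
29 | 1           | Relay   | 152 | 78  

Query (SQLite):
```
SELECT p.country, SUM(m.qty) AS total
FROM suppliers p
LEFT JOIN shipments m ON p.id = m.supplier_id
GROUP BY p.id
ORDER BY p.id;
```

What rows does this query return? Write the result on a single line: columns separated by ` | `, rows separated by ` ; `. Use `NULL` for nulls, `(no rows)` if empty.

UK | 485 ; Egypt | 158 ; USA | 232 ; Egypt | 157 ; USA | 166

LEFT JOIN keeps every suppliers row; unmatched ones get NULL for shipments columns.
Group by suppliers.id and compute SUM(m.qty). SUM over an all-NULL group is NULL.
  1: ids {4, 5, 17, 29} → SUM(m.qty)=485
  2: ids {28} → SUM(m.qty)=158
  3: ids {24, 25} → SUM(m.qty)=232
  4: ids {8, 13} → SUM(m.qty)=157
  5: ids {2} → SUM(m.qty)=166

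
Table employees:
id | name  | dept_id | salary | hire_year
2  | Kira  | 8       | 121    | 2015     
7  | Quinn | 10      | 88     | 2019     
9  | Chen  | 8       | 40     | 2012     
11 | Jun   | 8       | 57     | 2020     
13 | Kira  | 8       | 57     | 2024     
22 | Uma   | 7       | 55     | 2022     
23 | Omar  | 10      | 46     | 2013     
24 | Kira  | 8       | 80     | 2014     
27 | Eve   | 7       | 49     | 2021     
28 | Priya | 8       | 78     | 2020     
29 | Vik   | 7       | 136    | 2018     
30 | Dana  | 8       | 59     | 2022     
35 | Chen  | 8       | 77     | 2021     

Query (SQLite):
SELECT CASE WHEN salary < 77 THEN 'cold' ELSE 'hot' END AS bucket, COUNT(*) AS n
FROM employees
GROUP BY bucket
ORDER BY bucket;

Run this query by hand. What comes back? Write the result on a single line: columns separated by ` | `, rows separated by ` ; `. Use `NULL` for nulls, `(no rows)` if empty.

Bucket rows by salary < 77 → 'cold' else 'hot'; count each bucket.

cold | 7 ; hot | 6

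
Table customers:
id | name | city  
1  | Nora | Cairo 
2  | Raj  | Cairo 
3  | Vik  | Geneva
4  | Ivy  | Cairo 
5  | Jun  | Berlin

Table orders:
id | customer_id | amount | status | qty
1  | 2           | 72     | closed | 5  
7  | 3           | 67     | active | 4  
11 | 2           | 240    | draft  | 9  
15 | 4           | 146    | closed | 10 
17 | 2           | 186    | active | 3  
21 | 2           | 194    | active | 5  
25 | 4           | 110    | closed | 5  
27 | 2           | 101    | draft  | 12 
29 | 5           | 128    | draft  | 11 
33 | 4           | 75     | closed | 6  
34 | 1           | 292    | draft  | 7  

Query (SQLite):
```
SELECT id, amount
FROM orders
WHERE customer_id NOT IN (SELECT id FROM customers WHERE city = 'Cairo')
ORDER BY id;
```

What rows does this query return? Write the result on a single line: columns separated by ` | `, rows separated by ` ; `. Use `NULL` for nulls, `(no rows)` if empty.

7 | 67 ; 29 | 128

Inner query: customers.id where city = 'Cairo'.
Outer: keep orders rows whose customer_id is not in that set.
Inner query → {1, 2, 4}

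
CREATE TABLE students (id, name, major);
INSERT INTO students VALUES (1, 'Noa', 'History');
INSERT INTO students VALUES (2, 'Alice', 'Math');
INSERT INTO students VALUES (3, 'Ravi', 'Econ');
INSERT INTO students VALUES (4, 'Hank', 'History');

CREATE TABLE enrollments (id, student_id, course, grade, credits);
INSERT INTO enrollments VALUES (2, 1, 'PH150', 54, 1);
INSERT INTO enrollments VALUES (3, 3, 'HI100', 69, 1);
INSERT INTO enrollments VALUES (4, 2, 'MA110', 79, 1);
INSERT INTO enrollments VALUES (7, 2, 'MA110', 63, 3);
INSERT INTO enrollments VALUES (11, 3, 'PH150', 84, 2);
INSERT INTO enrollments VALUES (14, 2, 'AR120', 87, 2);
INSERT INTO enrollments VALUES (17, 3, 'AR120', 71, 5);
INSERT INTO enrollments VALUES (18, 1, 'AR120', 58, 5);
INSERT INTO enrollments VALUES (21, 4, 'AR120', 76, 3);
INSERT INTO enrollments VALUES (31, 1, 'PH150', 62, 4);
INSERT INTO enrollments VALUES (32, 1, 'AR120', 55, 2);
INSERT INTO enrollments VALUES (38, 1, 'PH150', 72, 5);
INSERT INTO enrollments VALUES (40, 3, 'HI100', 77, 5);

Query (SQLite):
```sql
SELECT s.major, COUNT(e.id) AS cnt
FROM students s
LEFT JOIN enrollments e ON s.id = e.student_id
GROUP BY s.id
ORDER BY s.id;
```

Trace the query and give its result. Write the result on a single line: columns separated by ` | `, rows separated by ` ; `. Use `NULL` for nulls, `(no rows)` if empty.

History | 5 ; Math | 3 ; Econ | 4 ; History | 1

LEFT JOIN keeps every students row; unmatched ones get NULL for enrollments columns.
Group by students.id and compute COUNT(e.id). COUNT(col) of an all-NULL group is 0.
  1: ids {2, 18, 31, 32, 38} → COUNT(e.id)=5
  2: ids {4, 7, 14} → COUNT(e.id)=3
  3: ids {3, 11, 17, 40} → COUNT(e.id)=4
  4: ids {21} → COUNT(e.id)=1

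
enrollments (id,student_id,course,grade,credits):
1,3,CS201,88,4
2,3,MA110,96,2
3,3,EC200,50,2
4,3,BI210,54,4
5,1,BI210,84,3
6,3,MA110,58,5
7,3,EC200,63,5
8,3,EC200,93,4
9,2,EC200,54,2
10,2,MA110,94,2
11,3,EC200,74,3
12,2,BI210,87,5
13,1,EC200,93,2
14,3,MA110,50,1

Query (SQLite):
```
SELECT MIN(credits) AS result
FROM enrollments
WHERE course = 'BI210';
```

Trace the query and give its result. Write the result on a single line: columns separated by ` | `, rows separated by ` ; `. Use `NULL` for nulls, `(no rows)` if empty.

3

Rows where course='BI210' → credits values: [4, 3, 5].
MIN of non-NULL values = 3.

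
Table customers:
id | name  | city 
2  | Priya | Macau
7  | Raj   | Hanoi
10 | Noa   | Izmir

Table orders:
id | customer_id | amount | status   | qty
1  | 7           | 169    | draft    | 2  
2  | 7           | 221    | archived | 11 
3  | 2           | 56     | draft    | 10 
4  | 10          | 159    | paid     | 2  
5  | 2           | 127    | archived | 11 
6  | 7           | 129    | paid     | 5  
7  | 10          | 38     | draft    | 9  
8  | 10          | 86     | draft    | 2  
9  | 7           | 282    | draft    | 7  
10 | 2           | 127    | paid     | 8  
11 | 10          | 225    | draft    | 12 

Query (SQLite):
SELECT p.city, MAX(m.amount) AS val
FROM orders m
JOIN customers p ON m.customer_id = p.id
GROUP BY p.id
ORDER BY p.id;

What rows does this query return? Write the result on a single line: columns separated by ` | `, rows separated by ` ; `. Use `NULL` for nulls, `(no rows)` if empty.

Macau | 127 ; Hanoi | 282 ; Izmir | 225

Join each orders row to its customers via customer_id.
Group joined rows by customers.id; compute MAX(m.amount) per group.
  2: ids {3, 5, 10} → MAX(m.amount)=127
  7: ids {1, 2, 6, 9} → MAX(m.amount)=282
  10: ids {4, 7, 8, 11} → MAX(m.amount)=225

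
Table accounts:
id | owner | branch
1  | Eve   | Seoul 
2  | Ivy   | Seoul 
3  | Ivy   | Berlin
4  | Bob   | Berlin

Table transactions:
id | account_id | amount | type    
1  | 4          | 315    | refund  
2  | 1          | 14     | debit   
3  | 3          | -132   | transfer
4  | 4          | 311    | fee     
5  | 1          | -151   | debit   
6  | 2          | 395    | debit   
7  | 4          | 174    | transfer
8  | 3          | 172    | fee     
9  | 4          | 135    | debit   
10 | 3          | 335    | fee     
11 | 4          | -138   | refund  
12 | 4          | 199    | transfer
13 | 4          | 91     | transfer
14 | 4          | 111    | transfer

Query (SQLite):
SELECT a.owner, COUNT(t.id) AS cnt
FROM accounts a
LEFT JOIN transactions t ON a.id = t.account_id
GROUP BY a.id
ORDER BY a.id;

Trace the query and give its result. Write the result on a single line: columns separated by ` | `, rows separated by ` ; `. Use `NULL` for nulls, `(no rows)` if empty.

Eve | 2 ; Ivy | 1 ; Ivy | 3 ; Bob | 8

LEFT JOIN keeps every accounts row; unmatched ones get NULL for transactions columns.
Group by accounts.id and compute COUNT(t.id). COUNT(col) of an all-NULL group is 0.
  1: ids {2, 5} → COUNT(t.id)=2
  2: ids {6} → COUNT(t.id)=1
  3: ids {3, 8, 10} → COUNT(t.id)=3
  4: ids {1, 4, 7, 9, 11, 12, 13, 14} → COUNT(t.id)=8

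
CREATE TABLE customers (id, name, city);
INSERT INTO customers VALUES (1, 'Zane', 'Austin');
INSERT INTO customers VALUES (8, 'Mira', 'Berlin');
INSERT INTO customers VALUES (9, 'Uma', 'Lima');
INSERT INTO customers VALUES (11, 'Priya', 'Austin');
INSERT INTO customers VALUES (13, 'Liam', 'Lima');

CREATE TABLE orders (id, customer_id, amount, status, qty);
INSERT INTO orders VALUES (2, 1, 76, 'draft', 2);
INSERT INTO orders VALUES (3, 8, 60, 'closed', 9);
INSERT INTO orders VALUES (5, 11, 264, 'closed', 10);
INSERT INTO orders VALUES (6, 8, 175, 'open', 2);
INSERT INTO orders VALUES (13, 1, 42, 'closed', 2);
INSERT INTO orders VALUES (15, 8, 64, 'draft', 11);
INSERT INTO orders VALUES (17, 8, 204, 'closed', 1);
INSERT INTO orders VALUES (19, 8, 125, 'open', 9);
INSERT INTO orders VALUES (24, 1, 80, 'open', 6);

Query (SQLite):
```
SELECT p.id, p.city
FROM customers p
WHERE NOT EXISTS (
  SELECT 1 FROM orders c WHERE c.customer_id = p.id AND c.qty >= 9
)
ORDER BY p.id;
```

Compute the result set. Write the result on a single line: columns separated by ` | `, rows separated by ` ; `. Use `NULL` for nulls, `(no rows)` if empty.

1 | Austin ; 9 | Lima ; 13 | Lima

For each customers row, check whether any orders with matching customer_id has qty >= 9.
Keep rows where that is false.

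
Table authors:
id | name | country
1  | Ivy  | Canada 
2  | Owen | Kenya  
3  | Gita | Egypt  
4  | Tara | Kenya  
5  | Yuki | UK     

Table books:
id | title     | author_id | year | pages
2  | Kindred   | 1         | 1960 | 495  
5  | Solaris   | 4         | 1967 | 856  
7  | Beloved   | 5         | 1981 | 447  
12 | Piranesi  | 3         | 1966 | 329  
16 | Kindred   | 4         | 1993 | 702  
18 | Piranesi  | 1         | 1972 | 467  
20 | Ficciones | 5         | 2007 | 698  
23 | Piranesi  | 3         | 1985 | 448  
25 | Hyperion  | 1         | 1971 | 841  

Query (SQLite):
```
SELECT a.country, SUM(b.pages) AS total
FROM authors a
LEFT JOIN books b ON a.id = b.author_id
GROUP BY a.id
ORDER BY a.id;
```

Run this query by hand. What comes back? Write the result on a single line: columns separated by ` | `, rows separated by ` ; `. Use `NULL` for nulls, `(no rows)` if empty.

Canada | 1803 ; Kenya | NULL ; Egypt | 777 ; Kenya | 1558 ; UK | 1145

LEFT JOIN keeps every authors row; unmatched ones get NULL for books columns.
Group by authors.id and compute SUM(b.pages). SUM over an all-NULL group is NULL.
  1: ids {2, 18, 25} → SUM(b.pages)=1803
  2: ids {—} → SUM(b.pages)=NULL
  3: ids {12, 23} → SUM(b.pages)=777
  4: ids {5, 16} → SUM(b.pages)=1558
  5: ids {7, 20} → SUM(b.pages)=1145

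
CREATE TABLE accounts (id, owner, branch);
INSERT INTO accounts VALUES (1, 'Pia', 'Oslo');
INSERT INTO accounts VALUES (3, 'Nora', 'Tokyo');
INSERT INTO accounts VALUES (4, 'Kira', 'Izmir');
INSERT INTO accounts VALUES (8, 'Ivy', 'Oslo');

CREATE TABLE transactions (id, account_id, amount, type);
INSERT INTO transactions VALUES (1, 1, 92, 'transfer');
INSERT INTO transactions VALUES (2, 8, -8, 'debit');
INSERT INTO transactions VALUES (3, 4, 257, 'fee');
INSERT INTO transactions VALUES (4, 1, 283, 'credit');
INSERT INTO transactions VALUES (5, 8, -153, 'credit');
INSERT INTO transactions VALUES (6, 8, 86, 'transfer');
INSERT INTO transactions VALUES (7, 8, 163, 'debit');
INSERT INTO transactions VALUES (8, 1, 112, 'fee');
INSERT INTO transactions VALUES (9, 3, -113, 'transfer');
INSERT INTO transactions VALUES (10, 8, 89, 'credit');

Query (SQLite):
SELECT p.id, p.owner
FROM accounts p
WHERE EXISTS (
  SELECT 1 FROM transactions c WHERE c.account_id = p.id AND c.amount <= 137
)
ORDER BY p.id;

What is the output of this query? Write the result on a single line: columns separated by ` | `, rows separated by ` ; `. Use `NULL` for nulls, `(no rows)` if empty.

1 | Pia ; 3 | Nora ; 8 | Ivy

For each accounts row, check whether any transactions with matching account_id has amount <= 137.
Keep rows where that is true.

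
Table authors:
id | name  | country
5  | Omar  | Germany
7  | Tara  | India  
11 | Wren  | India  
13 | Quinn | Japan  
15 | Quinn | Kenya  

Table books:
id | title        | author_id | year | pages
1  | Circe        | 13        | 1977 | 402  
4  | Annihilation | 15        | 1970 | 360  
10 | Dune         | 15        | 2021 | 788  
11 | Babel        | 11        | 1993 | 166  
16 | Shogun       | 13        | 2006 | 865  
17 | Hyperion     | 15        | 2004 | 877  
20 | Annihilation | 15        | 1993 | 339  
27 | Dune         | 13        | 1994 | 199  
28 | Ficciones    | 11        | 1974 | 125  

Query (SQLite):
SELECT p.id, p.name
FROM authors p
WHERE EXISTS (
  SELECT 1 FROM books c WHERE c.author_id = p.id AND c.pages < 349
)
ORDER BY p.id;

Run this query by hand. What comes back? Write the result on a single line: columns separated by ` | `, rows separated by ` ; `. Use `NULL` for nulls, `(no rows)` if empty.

For each authors row, check whether any books with matching author_id has pages < 349.
Keep rows where that is true.

11 | Wren ; 13 | Quinn ; 15 | Quinn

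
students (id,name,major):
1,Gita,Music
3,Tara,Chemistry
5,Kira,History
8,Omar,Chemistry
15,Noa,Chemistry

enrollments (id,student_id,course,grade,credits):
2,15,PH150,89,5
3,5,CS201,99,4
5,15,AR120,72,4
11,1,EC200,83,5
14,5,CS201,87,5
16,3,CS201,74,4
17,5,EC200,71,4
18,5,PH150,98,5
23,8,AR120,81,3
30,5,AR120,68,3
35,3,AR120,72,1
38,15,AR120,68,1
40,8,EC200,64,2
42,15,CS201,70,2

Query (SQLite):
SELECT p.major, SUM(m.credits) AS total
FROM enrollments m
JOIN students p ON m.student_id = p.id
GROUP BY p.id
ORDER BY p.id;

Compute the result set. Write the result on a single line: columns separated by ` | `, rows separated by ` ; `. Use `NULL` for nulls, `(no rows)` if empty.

Music | 5 ; Chemistry | 5 ; History | 21 ; Chemistry | 5 ; Chemistry | 12

Join each enrollments row to its students via student_id.
Group joined rows by students.id; compute SUM(m.credits) per group.
  1: ids {11} → SUM(m.credits)=5
  3: ids {16, 35} → SUM(m.credits)=5
  5: ids {3, 14, 17, 18, 30} → SUM(m.credits)=21
  8: ids {23, 40} → SUM(m.credits)=5
  15: ids {2, 5, 38, 42} → SUM(m.credits)=12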